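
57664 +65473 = 123137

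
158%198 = 158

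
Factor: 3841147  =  43^1*89329^1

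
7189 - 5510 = 1679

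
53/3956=53/3956 = 0.01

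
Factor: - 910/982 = - 5^1*7^1 *13^1 * 491^(- 1 ) = -455/491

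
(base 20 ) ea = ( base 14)16a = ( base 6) 1202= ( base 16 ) 122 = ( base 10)290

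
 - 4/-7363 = 4/7363 = 0.00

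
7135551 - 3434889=3700662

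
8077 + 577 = 8654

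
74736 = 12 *6228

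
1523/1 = 1523 = 1523.00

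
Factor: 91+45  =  2^3*17^1 =136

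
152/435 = 152/435  =  0.35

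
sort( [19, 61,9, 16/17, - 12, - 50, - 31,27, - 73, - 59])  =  [ - 73, - 59, - 50, - 31, - 12, 16/17, 9, 19, 27, 61]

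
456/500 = 114/125 = 0.91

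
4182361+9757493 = 13939854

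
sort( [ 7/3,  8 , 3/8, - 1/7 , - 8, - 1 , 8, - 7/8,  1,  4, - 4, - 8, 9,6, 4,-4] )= [-8,-8,  -  4,-4, - 1,- 7/8,-1/7,  3/8,1,  7/3,4,  4,6, 8,8, 9]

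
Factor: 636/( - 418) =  - 2^1 * 3^1 * 11^( - 1)*19^( - 1) * 53^1 = - 318/209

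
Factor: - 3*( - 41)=3^1*41^1 = 123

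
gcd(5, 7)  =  1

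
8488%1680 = 88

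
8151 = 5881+2270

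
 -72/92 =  - 18/23 = - 0.78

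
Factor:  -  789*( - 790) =2^1*3^1*5^1*79^1*263^1= 623310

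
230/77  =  2+ 76/77 = 2.99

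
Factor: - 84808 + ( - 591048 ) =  - 2^4*53^1*797^1 = -675856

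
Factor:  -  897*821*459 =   -  338024583 =- 3^4*13^1*17^1*23^1*821^1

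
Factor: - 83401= -83401^1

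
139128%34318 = 1856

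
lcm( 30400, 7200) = 273600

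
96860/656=147+107/164 = 147.65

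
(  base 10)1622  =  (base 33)1g5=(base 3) 2020002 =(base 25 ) 2EM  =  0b11001010110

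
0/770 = 0 =0.00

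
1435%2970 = 1435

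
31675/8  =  31675/8 = 3959.38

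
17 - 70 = - 53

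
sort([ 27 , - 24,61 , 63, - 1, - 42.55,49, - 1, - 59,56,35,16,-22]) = [ - 59, - 42.55,-24, - 22, - 1, - 1, 16, 27,35,  49,56, 61, 63]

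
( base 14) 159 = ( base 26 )af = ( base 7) 542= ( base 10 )275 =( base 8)423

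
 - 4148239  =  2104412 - 6252651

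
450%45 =0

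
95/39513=95/39513 = 0.00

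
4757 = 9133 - 4376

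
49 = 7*7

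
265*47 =12455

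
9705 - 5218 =4487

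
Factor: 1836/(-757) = - 2^2*3^3*17^1*757^( - 1)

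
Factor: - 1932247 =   -  1932247^1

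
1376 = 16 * 86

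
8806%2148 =214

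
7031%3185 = 661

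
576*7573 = 4362048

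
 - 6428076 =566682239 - 573110315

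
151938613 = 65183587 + 86755026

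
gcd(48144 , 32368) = 272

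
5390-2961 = 2429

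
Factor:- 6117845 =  - 5^1*1223569^1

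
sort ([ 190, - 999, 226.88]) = [ - 999, 190, 226.88]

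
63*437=27531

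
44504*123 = 5473992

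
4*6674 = 26696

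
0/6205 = 0 = 0.00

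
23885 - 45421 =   -  21536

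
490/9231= 490/9231 = 0.05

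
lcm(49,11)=539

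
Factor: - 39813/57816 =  - 2^( - 3) *3^( -1)* 11^( - 1)*23^1*73^( - 1)*577^1 = -13271/19272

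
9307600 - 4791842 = 4515758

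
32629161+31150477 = 63779638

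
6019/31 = 194 + 5/31 = 194.16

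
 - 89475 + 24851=-64624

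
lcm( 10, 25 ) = 50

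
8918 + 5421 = 14339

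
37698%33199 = 4499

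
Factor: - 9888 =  - 2^5 * 3^1*103^1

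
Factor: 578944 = 2^7*4523^1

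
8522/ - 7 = - 1218 + 4/7 = -  1217.43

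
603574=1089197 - 485623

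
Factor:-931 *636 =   -  2^2*3^1*7^2*19^1*53^1 = - 592116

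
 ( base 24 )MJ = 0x223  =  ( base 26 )l1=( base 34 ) G3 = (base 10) 547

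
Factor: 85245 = 3^1*5^1*5683^1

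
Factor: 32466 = 2^1*3^1 * 7^1*773^1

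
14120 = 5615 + 8505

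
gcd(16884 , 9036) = 36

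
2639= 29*91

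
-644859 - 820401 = - 1465260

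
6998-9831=  -  2833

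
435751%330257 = 105494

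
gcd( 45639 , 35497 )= 5071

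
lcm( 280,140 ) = 280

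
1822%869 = 84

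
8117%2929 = 2259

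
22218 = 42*529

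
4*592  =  2368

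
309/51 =103/17  =  6.06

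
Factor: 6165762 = 2^1*3^1*139^1*7393^1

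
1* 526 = 526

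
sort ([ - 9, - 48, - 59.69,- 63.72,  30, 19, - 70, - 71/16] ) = [ - 70, - 63.72 , - 59.69, - 48, - 9, - 71/16, 19,30 ] 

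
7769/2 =7769/2 = 3884.50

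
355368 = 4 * 88842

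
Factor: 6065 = 5^1*1213^1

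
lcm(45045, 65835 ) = 855855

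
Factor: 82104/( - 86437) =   -  2^3*3^1*11^1*13^ (-1)*61^(-1 ) * 109^( - 1 )* 311^1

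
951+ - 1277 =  - 326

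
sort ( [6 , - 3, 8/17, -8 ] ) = [-8,  -  3,8/17,6 ] 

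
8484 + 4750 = 13234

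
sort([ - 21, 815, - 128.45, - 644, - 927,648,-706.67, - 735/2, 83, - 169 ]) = [ - 927, - 706.67, - 644, - 735/2,-169, - 128.45, - 21, 83, 648,815 ]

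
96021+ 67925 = 163946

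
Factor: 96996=2^2*3^1*59^1*137^1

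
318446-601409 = -282963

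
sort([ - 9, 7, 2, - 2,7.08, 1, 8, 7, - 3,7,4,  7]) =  [ -9,-3, - 2, 1, 2,4, 7, 7, 7, 7, 7.08, 8] 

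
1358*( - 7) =  -  9506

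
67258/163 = 67258/163 =412.63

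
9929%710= 699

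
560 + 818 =1378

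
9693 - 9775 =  - 82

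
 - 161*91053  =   - 14659533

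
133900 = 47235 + 86665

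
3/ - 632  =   - 1+629/632 = - 0.00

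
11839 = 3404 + 8435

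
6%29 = 6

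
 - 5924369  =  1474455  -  7398824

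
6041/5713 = 6041/5713 = 1.06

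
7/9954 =1/1422= 0.00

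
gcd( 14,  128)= 2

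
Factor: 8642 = 2^1*29^1*149^1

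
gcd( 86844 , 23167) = 1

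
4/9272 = 1/2318 = 0.00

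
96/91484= 24/22871 = 0.00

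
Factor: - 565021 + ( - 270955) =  - 2^3*83^1*1259^1 = -835976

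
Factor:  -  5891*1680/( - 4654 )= 4948440/2327= 2^3*3^1*5^1*7^1*13^( - 1)*43^1*137^1*179^ ( - 1) 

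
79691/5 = 15938 +1/5=15938.20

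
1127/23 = 49 = 49.00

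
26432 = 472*56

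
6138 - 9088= - 2950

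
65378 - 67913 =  - 2535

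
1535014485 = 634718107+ 900296378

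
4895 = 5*979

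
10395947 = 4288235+6107712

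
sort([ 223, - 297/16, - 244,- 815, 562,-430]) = [ - 815, - 430,  -  244, - 297/16, 223, 562 ]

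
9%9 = 0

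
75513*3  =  226539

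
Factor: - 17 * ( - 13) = 13^1*17^1 = 221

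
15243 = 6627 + 8616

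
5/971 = 5/971 = 0.01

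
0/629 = 0 = 0.00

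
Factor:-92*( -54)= 4968=2^3*3^3*23^1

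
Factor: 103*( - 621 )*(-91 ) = 3^3*7^1*13^1 * 23^1 * 103^1  =  5820633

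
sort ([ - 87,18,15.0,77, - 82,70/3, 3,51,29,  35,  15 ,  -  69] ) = [-87,- 82, - 69,  3,15.0,15,  18,  70/3, 29, 35,51, 77] 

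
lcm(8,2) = 8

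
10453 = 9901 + 552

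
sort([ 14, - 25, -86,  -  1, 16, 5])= [ - 86, - 25, - 1, 5,14,16 ] 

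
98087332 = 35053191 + 63034141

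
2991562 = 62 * 48251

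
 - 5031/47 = -108 + 45/47 = - 107.04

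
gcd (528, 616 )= 88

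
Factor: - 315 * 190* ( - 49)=2932650 = 2^1 * 3^2*5^2*7^3*19^1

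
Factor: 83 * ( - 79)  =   - 6557= -79^1*83^1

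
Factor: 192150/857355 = 210/937=2^1*3^1*5^1*7^1*937^( - 1)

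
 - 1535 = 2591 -4126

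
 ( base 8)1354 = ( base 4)23230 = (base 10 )748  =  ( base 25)14N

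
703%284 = 135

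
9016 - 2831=6185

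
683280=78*8760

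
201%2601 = 201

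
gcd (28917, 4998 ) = 357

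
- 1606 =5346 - 6952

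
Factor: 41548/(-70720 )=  - 47/80=- 2^( - 4)*5^( - 1 ) * 47^1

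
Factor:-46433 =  - 59^1*787^1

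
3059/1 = 3059 = 3059.00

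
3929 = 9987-6058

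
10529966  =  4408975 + 6120991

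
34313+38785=73098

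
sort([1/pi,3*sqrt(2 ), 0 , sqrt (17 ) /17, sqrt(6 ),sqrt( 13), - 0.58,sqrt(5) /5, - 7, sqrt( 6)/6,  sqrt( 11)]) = [ - 7, - 0.58 , 0,sqrt( 17 )/17,  1/pi,sqrt( 6)/6, sqrt (5)/5, sqrt( 6 ), sqrt( 11), sqrt(13), 3 * sqrt(2 )]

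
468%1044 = 468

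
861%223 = 192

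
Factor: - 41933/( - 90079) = 11^( -1)*431^( - 1)*2207^1= 2207/4741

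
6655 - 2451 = 4204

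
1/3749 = 1/3749=0.00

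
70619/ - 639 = -70619/639 = - 110.51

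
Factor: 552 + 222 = 2^1*3^2*43^1 = 774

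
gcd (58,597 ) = 1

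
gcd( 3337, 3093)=1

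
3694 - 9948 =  - 6254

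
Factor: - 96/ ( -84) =8/7  =  2^3*7^(-1)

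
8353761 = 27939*299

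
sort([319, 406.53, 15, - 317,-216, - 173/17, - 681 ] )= [ - 681, - 317, - 216, - 173/17,15, 319, 406.53 ]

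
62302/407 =153+ 31/407=153.08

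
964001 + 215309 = 1179310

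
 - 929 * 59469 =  - 55246701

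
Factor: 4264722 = 2^1*3^2*7^1*11^1*17^1*181^1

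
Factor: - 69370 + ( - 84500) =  - 153870 = -2^1*3^1*5^1*23^1*223^1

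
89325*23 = 2054475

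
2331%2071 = 260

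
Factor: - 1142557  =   - 13^1*179^1 * 491^1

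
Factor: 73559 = 17^1*4327^1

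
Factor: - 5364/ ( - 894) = 6 = 2^1*3^1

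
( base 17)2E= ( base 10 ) 48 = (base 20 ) 28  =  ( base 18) 2C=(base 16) 30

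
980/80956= 245/20239=0.01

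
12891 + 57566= 70457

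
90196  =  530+89666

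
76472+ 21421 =97893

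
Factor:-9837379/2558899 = -7^ (-1)*241^1*40819^1*365557^( - 1)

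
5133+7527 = 12660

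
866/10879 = 866/10879 = 0.08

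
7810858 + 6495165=14306023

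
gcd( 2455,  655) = 5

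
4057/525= 4057/525=7.73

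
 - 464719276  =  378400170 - 843119446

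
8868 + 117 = 8985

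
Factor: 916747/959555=5^( - 1 )*13^1*97^1*727^1*191911^(-1) 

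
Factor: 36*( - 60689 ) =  - 2^2*3^2*60689^1 = - 2184804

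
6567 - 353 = 6214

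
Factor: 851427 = 3^2*94603^1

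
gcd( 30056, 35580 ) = 4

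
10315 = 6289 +4026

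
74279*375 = 27854625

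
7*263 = 1841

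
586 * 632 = 370352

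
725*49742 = 36062950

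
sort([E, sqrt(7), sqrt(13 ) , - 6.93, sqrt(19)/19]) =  [ - 6.93,sqrt ( 19)/19,sqrt(7), E , sqrt( 13)]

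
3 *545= 1635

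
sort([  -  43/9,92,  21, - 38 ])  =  [ - 38,  -  43/9, 21,92] 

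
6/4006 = 3/2003 = 0.00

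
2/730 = 1/365 = 0.00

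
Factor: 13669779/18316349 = 3^1 * 23^( - 1)*599^1*7607^1*796363^( - 1 ) 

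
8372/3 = 8372/3 = 2790.67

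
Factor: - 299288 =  - 2^3*11^1*19^1*179^1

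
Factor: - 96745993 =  - 96745993^1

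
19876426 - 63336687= - 43460261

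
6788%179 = 165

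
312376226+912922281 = 1225298507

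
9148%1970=1268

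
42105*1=42105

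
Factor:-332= - 2^2*83^1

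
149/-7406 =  - 149/7406 = - 0.02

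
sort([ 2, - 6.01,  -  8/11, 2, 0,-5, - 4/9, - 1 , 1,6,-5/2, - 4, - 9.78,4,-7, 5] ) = [ - 9.78, - 7,-6.01, - 5,-4,-5/2,  -  1,  -  8/11,-4/9, 0, 1, 2, 2, 4 , 5, 6]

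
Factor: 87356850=2^1*3^1*5^2*7^1*271^1*307^1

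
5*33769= 168845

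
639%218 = 203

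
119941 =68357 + 51584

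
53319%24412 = 4495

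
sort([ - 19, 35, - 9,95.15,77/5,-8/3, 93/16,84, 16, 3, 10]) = [ - 19, - 9, -8/3, 3,93/16,10, 77/5, 16, 35,84 , 95.15]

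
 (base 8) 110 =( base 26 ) 2K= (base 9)80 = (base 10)72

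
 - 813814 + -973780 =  - 1787594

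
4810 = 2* 2405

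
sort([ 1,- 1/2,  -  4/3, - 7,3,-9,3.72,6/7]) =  [ - 9,-7, - 4/3,-1/2, 6/7,  1,3,  3.72 ]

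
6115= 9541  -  3426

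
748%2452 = 748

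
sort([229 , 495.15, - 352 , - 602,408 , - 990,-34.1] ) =[  -  990, - 602,  -  352, - 34.1, 229 , 408 , 495.15]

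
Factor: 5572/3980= 5^ (  -  1 )*7^1 = 7/5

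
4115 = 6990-2875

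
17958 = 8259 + 9699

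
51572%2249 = 2094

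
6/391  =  6/391=0.02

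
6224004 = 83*74988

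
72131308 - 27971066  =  44160242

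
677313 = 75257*9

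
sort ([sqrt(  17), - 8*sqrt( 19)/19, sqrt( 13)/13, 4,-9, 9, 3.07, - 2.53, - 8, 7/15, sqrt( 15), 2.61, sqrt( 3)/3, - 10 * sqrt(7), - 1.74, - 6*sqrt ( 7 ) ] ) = [ - 10*sqrt( 7), - 6 * sqrt( 7), - 9, - 8, - 2.53, - 8 * sqrt( 19)/19, - 1.74,sqrt(13)/13,7/15, sqrt(3 ) /3,2.61,3.07, sqrt( 15), 4, sqrt( 17),9]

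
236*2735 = 645460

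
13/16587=13/16587= 0.00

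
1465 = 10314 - 8849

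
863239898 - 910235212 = - 46995314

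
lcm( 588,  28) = 588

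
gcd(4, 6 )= 2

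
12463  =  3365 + 9098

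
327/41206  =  327/41206 = 0.01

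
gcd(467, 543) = 1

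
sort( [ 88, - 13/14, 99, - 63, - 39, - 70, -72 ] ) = [ -72,  -  70, - 63, - 39,-13/14,  88, 99] 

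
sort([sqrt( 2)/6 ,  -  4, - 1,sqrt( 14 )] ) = [ - 4,- 1 , sqrt( 2 ) /6,sqrt( 14) ] 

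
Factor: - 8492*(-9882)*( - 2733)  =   - 229347740952 = - 2^3*3^5*11^1 * 61^1 * 193^1*911^1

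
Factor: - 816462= -2^1*3^2*67^1*677^1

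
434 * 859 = 372806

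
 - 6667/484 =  - 14 + 109/484 = -13.77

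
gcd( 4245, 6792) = 849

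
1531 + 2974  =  4505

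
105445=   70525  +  34920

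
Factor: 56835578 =2^1*83^1*89^1*3847^1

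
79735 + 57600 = 137335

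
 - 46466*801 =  - 37219266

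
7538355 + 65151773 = 72690128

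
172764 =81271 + 91493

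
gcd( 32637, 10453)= 1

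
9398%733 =602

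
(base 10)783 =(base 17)2c1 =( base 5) 11113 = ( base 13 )483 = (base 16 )30f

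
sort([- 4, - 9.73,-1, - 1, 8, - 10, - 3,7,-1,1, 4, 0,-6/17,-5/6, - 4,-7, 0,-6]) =[ - 10, - 9.73,-7,-6, - 4, - 4,-3 ,-1, - 1,-1,-5/6, - 6/17,0, 0, 1, 4, 7,8]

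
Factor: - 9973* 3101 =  - 30926273 = - 7^1*443^1 * 9973^1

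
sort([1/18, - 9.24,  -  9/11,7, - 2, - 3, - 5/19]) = [ - 9.24, -3, - 2, - 9/11, - 5/19,1/18, 7 ]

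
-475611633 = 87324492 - 562936125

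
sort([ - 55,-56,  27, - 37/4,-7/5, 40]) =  [ - 56, - 55,- 37/4, - 7/5, 27, 40 ]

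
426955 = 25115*17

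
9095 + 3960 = 13055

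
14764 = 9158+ 5606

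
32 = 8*4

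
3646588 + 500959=4147547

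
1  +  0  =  1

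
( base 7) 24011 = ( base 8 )14046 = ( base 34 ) 5BS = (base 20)f92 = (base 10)6182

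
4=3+1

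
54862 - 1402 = 53460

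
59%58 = 1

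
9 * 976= 8784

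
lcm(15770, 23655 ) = 47310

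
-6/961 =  - 1+ 955/961 = - 0.01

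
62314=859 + 61455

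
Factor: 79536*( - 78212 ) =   -  6220669632= - 2^6*3^1*1657^1*19553^1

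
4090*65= 265850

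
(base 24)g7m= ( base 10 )9406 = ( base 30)adg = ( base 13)4387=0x24BE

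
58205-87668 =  - 29463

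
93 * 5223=485739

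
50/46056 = 25/23028 = 0.00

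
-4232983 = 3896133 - 8129116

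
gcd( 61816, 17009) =1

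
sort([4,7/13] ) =[7/13, 4] 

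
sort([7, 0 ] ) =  [ 0, 7 ] 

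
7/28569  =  7/28569 = 0.00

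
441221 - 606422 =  - 165201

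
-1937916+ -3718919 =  - 5656835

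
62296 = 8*7787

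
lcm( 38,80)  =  1520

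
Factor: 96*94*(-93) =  - 2^6*3^2*31^1*47^1 = - 839232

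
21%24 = 21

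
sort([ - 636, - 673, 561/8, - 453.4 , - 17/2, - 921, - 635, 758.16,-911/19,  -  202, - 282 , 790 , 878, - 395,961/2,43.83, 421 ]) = [ - 921, - 673,-636, - 635, - 453.4 , - 395, - 282, - 202, - 911/19,-17/2 , 43.83,  561/8, 421,961/2 , 758.16,790, 878]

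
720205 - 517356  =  202849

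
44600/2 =22300 = 22300.00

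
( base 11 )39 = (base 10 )42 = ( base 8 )52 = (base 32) 1A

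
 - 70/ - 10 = 7/1 = 7.00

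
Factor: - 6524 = - 2^2*7^1*233^1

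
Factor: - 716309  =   - 11^1*65119^1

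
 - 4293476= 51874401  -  56167877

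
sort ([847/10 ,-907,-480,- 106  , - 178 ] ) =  [ -907, - 480,  -  178, - 106, 847/10 ]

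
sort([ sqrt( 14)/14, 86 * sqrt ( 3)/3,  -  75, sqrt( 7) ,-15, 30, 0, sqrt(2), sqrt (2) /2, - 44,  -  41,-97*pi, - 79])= [ - 97*pi, - 79, - 75, - 44 , - 41,-15, 0, sqrt(14 ) /14,sqrt( 2) /2, sqrt(2 ),sqrt( 7), 30,86*sqrt(3 ) /3] 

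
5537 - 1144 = 4393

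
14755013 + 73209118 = 87964131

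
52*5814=302328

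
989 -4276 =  - 3287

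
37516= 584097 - 546581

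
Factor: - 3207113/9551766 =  - 2^( - 1 )*3^ ( - 1)*7^(  -  1) * 13^2*53^ ( - 1 )* 613^( - 1)*2711^1 = - 458159/1364538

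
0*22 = 0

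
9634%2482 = 2188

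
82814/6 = 41407/3 = 13802.33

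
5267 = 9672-4405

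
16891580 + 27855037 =44746617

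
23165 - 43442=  - 20277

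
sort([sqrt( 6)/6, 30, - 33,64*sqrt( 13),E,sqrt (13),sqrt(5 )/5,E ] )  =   [-33,  sqrt( 6) /6, sqrt ( 5)/5,E,E, sqrt(13), 30,64*sqrt(13) ] 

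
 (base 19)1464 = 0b10000011100101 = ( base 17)1C26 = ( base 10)8421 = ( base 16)20E5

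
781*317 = 247577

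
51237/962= 51237/962=   53.26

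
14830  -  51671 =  - 36841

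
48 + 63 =111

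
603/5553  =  67/617=0.11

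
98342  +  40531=138873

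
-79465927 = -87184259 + 7718332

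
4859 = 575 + 4284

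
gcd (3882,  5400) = 6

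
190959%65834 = 59291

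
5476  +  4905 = 10381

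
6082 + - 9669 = - 3587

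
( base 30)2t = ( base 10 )89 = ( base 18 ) 4H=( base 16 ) 59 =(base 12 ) 75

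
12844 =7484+5360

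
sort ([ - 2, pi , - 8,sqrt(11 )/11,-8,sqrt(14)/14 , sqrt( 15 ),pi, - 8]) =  [ - 8 ,-8,  -  8,-2 , sqrt( 14)/14,sqrt(11 ) /11,pi, pi , sqrt(15)]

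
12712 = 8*1589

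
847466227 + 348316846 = 1195783073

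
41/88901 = 41/88901 = 0.00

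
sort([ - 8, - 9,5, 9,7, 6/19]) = [ - 9 , - 8,6/19 , 5,  7, 9]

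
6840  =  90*76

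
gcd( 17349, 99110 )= 1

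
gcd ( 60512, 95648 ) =1952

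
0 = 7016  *0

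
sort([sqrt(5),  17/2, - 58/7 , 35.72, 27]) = [  -  58/7,sqrt (5 ), 17/2, 27,35.72 ] 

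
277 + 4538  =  4815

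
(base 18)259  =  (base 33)ml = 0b1011101011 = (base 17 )29G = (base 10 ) 747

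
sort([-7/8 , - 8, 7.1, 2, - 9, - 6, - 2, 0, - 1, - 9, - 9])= [ -9 , - 9, - 9, - 8, - 6,  -  2, - 1, - 7/8,0, 2 , 7.1]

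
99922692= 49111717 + 50810975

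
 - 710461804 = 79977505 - 790439309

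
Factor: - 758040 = - 2^3 * 3^1 *5^1*6317^1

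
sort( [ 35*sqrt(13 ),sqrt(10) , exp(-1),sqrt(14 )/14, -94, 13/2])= [ - 94,  sqrt( 14) /14, exp(-1 ),sqrt(10 ),13/2, 35 * sqrt(13) ] 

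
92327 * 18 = 1661886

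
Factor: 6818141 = 11^1*619831^1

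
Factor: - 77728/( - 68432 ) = 2^1*13^( - 1 )*47^( - 1)*347^1 = 694/611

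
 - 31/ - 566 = 31/566 = 0.05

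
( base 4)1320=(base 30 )40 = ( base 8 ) 170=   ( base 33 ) 3l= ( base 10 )120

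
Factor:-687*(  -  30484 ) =20942508 = 2^2*3^1*229^1*7621^1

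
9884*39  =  385476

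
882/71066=441/35533=0.01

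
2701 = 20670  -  17969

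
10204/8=1275 + 1/2  =  1275.50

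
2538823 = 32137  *79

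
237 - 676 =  - 439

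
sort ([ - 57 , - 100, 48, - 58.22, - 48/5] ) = [  -  100,-58.22, - 57 , - 48/5, 48]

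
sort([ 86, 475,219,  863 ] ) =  [86 , 219,475,863 ] 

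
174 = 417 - 243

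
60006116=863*69532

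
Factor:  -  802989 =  - 3^2*11^1*8111^1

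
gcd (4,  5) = 1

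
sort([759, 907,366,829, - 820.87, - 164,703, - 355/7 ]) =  [ - 820.87,-164, - 355/7, 366,703, 759,829,907]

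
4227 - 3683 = 544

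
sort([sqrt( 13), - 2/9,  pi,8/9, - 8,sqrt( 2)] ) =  [ - 8, - 2/9, 8/9,sqrt( 2),pi,  sqrt(13) ] 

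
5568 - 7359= - 1791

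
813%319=175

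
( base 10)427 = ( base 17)182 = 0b110101011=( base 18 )15D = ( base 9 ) 524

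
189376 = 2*94688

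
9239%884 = 399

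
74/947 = 74/947 = 0.08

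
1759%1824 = 1759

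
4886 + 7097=11983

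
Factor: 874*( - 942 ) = - 2^2*3^1*19^1*23^1*157^1 = - 823308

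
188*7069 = 1328972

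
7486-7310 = 176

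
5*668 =3340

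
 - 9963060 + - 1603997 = - 11567057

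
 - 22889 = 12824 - 35713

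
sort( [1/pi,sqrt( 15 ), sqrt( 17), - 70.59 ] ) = [-70.59, 1/pi, sqrt(15 ), sqrt(17)]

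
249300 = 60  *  4155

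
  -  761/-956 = 761/956=0.80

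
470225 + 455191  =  925416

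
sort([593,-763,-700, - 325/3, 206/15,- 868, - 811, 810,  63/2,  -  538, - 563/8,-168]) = [-868,-811, - 763,-700,-538, - 168 ,-325/3,- 563/8, 206/15,63/2, 593, 810]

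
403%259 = 144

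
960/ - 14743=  - 1 +13783/14743 = - 0.07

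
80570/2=40285 = 40285.00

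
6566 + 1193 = 7759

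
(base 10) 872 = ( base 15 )3D2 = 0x368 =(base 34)pm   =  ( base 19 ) 27h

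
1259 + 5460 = 6719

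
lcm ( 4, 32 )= 32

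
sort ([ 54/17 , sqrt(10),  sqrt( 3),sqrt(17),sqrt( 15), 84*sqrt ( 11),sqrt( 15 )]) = [ sqrt( 3), sqrt(10 ),54/17 , sqrt( 15),sqrt( 15),  sqrt(17),84 *sqrt (11 ) ]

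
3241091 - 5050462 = - 1809371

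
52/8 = 13/2  =  6.50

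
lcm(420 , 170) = 7140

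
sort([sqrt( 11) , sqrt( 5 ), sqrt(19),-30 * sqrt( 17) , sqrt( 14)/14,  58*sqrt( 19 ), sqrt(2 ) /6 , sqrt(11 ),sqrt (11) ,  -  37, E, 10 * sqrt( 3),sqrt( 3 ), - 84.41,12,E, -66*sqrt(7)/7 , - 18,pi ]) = [ - 30*sqrt ( 17), - 84.41, -37, - 66 * sqrt( 7)/7, - 18,sqrt(2 ) /6, sqrt( 14 )/14,  sqrt( 3) , sqrt (5), E, E, pi, sqrt(11 ),sqrt (11),sqrt( 11),sqrt( 19),12, 10*sqrt( 3 ), 58*sqrt( 19)]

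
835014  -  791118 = 43896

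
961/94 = 10+21/94 = 10.22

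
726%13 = 11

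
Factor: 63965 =5^1*11^1*1163^1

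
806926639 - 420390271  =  386536368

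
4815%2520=2295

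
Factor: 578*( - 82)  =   - 2^2*17^2 * 41^1 =-47396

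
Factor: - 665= - 5^1* 7^1*19^1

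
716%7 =2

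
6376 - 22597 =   -  16221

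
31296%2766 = 870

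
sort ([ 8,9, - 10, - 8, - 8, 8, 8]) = [ - 10,-8,-8 , 8, 8, 8 , 9] 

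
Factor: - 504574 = - 2^1*7^1 * 23^1*1567^1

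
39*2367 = 92313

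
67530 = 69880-2350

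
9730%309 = 151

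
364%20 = 4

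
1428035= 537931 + 890104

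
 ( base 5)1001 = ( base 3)11200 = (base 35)3L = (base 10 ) 126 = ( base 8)176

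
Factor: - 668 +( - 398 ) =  - 2^1 * 13^1*41^1=- 1066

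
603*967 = 583101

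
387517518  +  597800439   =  985317957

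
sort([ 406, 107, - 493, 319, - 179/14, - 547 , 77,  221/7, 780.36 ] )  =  [-547, - 493, - 179/14,  221/7,  77, 107 , 319,406, 780.36 ]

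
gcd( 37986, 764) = 2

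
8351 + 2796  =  11147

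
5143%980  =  243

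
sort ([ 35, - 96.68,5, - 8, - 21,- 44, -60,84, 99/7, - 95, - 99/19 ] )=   [ -96.68, - 95, - 60,  -  44, - 21, - 8, - 99/19,5,  99/7,35,84 ] 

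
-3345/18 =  - 1115/6 = -185.83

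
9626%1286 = 624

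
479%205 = 69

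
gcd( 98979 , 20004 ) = 3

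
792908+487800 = 1280708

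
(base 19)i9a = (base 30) 7CJ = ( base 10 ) 6679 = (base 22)dhd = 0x1A17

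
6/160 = 3/80 = 0.04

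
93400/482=193 + 187/241  =  193.78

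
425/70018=425/70018=0.01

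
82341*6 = 494046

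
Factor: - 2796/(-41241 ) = 4/59 = 2^2*59^(  -  1)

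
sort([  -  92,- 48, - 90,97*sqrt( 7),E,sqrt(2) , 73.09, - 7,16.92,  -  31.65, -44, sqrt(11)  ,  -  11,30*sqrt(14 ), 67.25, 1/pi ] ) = [ - 92,-90, - 48, - 44 ,-31.65,-11, - 7,1/pi, sqrt ( 2 ), E,sqrt(11 ),16.92, 67.25,  73.09, 30*sqrt( 14) , 97*sqrt(7)] 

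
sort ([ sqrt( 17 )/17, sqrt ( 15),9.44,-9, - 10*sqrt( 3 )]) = [ - 10*sqrt (3), - 9, sqrt( 17 )/17,sqrt(15 ),9.44]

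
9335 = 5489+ 3846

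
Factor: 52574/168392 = 271/868 = 2^( - 2)*7^( - 1) * 31^( -1 )*271^1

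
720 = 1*720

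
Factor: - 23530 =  - 2^1*5^1*13^1*181^1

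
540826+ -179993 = 360833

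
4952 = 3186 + 1766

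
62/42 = 1 + 10/21 = 1.48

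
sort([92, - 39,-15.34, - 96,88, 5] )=[ - 96, - 39, - 15.34, 5,88, 92 ] 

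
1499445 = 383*3915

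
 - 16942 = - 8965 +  - 7977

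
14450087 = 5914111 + 8535976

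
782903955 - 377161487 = 405742468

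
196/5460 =7/195 = 0.04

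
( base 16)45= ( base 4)1011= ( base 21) 36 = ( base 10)69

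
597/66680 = 597/66680 = 0.01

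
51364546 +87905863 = 139270409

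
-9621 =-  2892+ - 6729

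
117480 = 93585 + 23895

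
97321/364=13903/52=   267.37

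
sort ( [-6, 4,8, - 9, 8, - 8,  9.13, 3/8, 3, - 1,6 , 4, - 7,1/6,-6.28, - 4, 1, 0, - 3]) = [ - 9, - 8,-7, - 6.28 , - 6, - 4,-3, -1, 0, 1/6,3/8,1,3,4,4 , 6,8,8,9.13 ]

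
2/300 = 1/150 = 0.01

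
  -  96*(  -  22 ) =2112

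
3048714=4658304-1609590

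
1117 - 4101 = -2984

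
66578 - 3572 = 63006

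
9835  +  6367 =16202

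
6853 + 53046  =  59899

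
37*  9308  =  344396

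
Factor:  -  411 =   -  3^1*137^1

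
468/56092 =117/14023 = 0.01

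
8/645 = 8/645 = 0.01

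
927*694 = 643338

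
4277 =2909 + 1368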